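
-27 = -27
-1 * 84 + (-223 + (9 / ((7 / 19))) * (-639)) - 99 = -112111 / 7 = -16015.86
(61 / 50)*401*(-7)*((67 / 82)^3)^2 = -15488917403651363 / 15200333571200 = -1018.99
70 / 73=0.96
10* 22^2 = 4840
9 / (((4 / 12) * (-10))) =-27 / 10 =-2.70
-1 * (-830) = 830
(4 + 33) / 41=37 / 41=0.90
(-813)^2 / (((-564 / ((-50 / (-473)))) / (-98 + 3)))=11768.86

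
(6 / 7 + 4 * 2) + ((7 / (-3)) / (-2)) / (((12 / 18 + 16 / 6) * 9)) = 11209 / 1260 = 8.90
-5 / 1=-5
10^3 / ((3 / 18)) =6000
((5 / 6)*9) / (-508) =-15 / 1016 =-0.01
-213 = -213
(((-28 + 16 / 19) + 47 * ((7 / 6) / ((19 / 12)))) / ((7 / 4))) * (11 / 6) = 7.83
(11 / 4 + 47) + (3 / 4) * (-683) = -925 / 2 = -462.50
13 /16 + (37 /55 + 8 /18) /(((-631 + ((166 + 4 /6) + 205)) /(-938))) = 4984117 /1026960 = 4.85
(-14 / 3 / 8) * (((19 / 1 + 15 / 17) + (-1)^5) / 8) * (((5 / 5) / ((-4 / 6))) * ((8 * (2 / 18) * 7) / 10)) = 5243 / 4080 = 1.29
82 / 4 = 41 / 2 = 20.50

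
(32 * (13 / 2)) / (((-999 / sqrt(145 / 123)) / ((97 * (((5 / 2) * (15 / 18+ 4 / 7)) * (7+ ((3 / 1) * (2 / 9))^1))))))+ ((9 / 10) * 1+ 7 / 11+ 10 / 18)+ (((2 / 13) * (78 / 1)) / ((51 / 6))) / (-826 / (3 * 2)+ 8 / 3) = 11677 / 5610 - 34223540 * sqrt(17835) / 7741251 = -588.32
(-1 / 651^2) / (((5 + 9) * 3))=-0.00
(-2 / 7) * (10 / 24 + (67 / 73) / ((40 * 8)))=-29401 / 245280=-0.12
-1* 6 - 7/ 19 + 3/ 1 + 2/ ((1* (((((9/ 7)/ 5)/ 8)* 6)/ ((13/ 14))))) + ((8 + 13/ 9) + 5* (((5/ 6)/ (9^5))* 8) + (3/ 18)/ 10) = 1058399471/ 67315860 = 15.72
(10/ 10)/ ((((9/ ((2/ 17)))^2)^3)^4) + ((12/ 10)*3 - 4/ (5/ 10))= -595685488594613931637305517822676887342512662231594902/ 135383065589684984463023981323335656214207423253518405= -4.40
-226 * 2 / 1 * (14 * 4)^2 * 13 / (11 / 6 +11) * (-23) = 363277824 / 11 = 33025256.73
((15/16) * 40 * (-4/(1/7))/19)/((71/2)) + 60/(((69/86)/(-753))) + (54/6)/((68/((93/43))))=-5108842795761/90722948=-56312.57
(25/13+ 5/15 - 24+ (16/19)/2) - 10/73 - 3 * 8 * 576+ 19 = -747914675/54093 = -13826.46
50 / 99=0.51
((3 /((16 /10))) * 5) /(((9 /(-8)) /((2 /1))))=-50 /3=-16.67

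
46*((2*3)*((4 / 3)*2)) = 736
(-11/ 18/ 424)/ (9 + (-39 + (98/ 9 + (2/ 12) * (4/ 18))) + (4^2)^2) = -33/ 5424656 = -0.00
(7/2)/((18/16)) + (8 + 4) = 136/9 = 15.11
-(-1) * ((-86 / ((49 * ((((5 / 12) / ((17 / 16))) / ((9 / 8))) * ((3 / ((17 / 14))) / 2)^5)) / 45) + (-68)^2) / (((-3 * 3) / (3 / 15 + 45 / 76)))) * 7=-171687790889 / 61311936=-2800.23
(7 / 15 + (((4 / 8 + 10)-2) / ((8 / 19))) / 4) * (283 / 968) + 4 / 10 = 1869631 / 929280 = 2.01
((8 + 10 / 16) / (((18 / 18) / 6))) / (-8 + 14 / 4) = -23 / 2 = -11.50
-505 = -505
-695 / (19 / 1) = -695 / 19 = -36.58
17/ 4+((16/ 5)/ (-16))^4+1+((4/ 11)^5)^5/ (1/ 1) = 1422488543310274136454295925379/ 270867648584709305104575627500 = 5.25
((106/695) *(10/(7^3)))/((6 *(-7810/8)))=-0.00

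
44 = 44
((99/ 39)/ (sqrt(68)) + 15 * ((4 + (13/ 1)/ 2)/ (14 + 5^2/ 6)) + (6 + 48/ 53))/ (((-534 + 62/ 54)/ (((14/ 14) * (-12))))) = 5346 * sqrt(17)/ 3179527 + 29153196/ 83113699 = 0.36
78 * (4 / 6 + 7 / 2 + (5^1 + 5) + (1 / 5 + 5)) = 7553 / 5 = 1510.60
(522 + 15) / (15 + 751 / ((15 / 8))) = 8055 / 6233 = 1.29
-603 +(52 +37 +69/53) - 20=-28233/53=-532.70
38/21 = 1.81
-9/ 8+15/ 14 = -3/ 56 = -0.05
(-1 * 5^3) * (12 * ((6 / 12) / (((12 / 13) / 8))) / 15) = -1300 / 3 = -433.33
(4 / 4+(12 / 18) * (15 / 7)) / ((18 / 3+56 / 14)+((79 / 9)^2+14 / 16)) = 11016 / 398825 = 0.03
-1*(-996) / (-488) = -249 / 122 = -2.04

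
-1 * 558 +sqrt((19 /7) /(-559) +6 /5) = -558 +sqrt(457488395) /19565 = -556.91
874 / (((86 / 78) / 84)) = 2863224 / 43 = 66586.60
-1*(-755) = 755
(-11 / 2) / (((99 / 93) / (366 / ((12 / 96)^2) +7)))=-121060.17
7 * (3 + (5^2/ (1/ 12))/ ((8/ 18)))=4746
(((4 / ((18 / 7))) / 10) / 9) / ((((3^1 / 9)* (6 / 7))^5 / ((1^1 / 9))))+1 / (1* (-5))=0.81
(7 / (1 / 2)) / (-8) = -1.75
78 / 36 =13 / 6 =2.17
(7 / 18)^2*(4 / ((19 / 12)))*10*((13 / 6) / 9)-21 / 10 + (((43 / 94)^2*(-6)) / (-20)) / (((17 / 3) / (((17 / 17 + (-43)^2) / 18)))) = -865594277 / 20805864120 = -0.04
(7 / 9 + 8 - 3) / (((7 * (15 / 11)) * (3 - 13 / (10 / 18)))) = -286 / 9639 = -0.03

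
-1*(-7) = 7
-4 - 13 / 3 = -25 / 3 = -8.33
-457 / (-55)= 457 / 55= 8.31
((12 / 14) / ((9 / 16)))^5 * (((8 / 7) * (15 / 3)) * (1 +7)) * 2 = 751.17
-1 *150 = -150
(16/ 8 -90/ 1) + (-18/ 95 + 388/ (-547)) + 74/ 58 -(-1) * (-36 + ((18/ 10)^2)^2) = -21309772908/ 188373125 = -113.13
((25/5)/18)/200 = 1/720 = 0.00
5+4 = 9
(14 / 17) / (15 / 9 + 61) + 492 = 786237 / 1598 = 492.01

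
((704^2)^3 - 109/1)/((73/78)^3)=57772313986077968480424/389017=148508455892873495.20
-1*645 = -645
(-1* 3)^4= 81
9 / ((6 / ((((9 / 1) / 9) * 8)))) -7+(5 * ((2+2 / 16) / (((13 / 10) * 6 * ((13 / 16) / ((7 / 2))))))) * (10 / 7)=6785 / 507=13.38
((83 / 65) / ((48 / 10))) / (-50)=-83 / 15600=-0.01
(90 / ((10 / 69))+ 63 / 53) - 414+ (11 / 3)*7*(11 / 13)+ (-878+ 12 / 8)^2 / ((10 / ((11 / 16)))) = 70175144513 / 1322880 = 53047.25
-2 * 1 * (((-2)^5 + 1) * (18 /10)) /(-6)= -93 /5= -18.60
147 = 147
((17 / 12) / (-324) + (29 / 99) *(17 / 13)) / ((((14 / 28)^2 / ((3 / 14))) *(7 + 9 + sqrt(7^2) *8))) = 210545 / 46702656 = 0.00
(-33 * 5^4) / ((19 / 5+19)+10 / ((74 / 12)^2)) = -47059375 / 52622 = -894.29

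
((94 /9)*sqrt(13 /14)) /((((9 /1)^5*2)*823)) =47*sqrt(182) /6123263202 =0.00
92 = 92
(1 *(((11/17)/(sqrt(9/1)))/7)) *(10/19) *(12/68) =110/38437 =0.00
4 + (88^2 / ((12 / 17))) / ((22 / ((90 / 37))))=45028 / 37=1216.97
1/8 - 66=-527/8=-65.88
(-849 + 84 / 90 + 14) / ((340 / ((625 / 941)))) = -1.63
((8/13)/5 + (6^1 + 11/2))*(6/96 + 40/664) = 246293/172640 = 1.43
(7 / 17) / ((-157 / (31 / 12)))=-217 / 32028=-0.01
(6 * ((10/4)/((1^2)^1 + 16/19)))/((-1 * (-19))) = 3/7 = 0.43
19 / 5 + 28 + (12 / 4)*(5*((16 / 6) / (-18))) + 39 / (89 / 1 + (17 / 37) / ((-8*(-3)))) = 106772659 / 3557205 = 30.02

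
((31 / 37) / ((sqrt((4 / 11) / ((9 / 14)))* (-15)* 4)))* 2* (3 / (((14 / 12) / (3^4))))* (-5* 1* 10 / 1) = 112995* sqrt(154) / 3626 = 386.72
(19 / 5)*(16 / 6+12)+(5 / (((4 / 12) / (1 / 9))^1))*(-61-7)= -288 / 5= -57.60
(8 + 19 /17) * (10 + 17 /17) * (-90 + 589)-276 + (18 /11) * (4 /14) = 65150543 /1309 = 49771.23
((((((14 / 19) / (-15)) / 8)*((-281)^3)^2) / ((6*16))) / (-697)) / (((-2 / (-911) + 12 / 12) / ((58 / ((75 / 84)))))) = 2928334692.20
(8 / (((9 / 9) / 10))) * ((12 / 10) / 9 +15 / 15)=272 / 3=90.67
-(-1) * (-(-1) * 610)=610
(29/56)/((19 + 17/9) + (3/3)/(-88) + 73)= 2871/520457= 0.01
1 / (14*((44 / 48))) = 6 / 77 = 0.08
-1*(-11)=11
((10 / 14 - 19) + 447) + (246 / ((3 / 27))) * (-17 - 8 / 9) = -274241 / 7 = -39177.29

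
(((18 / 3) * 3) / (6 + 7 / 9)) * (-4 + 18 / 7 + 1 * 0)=-1620 / 427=-3.79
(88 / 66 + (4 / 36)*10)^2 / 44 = 11 / 81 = 0.14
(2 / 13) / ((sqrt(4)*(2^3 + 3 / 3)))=1 / 117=0.01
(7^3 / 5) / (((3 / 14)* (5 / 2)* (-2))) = -4802 / 75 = -64.03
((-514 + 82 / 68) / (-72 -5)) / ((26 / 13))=1585 / 476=3.33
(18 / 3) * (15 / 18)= 5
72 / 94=36 / 47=0.77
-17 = -17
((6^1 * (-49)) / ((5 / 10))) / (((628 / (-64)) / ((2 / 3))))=39.95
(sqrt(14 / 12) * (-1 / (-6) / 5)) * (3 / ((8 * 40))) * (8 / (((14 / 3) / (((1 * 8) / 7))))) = sqrt(42) / 9800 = 0.00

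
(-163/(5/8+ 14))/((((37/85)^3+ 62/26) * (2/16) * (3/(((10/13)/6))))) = -8008190000/5185067823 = -1.54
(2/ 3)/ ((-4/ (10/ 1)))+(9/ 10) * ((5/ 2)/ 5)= -73/ 60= -1.22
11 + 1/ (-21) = 230/ 21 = 10.95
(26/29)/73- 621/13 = -1314319/27521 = -47.76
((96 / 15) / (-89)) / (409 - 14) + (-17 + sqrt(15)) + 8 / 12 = -8613071 / 527325 + sqrt(15) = -12.46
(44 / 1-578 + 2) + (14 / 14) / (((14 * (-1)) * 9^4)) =-48866329 / 91854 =-532.00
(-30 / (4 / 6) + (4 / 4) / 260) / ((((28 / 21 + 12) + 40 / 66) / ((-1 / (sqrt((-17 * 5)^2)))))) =386067 / 10166000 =0.04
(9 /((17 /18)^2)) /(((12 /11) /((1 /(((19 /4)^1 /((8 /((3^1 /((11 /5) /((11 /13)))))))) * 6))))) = 61776 /27455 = 2.25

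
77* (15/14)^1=165/2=82.50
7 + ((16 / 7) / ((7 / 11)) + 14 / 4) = 14.09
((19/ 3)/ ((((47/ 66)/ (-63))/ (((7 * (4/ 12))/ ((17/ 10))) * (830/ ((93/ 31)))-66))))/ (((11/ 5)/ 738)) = -47115883080/ 799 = -58968564.56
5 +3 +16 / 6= 32 / 3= 10.67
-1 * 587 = -587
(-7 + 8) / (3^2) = 1 / 9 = 0.11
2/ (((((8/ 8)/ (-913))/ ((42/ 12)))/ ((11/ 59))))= -70301/ 59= -1191.54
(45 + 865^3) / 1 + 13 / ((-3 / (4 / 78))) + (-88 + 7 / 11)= 64074243659 / 99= 647214582.41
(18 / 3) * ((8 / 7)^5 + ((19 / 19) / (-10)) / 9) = 2932313 / 252105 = 11.63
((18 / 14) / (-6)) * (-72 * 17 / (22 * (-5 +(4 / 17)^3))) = -1503378 / 628859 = -2.39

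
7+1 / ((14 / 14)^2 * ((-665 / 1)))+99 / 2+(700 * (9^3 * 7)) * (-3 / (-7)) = 2036172143 / 1330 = 1530956.50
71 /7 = 10.14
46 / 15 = 3.07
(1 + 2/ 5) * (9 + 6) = 21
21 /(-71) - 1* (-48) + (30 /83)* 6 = 293901 /5893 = 49.87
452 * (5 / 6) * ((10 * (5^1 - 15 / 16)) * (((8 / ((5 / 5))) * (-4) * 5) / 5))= -1469000 / 3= -489666.67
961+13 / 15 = 14428 / 15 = 961.87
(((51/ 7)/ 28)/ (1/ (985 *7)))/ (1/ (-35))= -62793.75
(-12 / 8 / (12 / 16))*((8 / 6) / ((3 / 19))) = -152 / 9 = -16.89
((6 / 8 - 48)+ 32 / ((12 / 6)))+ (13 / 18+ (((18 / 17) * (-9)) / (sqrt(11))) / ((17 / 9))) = -1099 / 36 - 1458 * sqrt(11) / 3179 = -32.05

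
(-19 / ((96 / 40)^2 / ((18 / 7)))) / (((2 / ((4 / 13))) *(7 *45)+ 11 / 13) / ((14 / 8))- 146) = -6175 / 745824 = -0.01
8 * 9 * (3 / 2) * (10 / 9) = 120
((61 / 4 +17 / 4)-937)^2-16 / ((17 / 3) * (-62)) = 1774527671 / 2108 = 841806.30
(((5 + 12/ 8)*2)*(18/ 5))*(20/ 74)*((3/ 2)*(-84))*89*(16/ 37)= -83970432/ 1369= -61337.06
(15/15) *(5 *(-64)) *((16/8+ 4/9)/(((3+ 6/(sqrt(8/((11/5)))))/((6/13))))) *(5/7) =704000/819- 70400 *sqrt(110)/819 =-41.96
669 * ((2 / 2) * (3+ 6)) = 6021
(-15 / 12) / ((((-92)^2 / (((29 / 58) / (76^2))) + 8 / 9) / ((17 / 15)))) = -51 / 3519940640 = -0.00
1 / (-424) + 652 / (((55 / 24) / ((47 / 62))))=155914967 / 722920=215.67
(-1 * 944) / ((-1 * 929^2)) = 944 / 863041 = 0.00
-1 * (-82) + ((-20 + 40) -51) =51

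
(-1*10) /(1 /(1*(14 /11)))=-140 /11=-12.73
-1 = -1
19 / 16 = 1.19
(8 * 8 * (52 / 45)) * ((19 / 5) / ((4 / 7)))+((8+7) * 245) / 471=17648617 / 35325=499.61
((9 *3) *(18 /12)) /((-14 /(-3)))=243 /28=8.68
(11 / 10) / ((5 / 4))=22 / 25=0.88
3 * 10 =30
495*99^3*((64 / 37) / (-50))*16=-49182515712 / 185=-265851436.28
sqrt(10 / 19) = sqrt(190) / 19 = 0.73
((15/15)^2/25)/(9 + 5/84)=84/19025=0.00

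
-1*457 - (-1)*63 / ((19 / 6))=-8305 / 19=-437.11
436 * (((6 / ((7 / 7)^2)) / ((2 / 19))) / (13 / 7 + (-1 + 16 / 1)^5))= 86982 / 2657819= 0.03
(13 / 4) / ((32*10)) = 13 / 1280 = 0.01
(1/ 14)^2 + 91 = 17837/ 196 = 91.01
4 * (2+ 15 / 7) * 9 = 1044 / 7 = 149.14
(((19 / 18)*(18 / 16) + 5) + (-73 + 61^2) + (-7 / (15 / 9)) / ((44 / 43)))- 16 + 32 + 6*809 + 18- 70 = 7451913 / 880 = 8468.08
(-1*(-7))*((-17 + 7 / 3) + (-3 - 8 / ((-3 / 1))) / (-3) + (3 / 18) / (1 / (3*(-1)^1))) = -1897 / 18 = -105.39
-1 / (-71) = 1 / 71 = 0.01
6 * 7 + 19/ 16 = 43.19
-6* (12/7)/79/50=-36/13825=-0.00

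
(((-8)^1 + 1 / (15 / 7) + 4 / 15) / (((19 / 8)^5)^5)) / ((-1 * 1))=4117903573062330626342912 / 1396147435323841343049144154207485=0.00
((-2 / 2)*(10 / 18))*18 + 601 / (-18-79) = -1571 / 97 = -16.20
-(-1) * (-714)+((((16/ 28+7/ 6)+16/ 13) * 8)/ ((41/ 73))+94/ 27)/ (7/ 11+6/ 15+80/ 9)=-39010134616/ 54991209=-709.39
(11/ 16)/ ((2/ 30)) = 165/ 16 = 10.31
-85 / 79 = -1.08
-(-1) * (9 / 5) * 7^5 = 30252.60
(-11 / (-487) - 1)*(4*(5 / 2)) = -4760 / 487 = -9.77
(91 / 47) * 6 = 546 / 47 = 11.62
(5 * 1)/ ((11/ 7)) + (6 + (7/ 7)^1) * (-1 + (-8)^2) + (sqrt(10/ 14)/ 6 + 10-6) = sqrt(35)/ 42 + 4930/ 11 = 448.32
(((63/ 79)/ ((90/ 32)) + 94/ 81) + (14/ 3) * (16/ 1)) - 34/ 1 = 42.11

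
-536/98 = -268/49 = -5.47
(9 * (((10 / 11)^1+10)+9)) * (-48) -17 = -94795 / 11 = -8617.73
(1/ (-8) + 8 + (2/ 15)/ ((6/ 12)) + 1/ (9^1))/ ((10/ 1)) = 2971/ 3600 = 0.83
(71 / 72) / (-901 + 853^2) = 71 / 52322976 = 0.00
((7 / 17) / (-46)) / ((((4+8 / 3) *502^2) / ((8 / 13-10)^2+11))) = -351603 / 666086892640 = -0.00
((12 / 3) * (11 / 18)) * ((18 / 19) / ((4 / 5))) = 55 / 19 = 2.89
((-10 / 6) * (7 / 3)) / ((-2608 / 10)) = 175 / 11736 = 0.01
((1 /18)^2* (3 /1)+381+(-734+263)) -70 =-159.99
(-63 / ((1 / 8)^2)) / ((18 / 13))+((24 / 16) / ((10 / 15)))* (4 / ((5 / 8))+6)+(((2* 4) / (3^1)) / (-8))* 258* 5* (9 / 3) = -41741 / 10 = -4174.10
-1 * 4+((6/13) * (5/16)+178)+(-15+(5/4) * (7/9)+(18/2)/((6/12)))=166717/936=178.12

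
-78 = -78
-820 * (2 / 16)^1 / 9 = -205 / 18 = -11.39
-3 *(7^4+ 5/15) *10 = -72040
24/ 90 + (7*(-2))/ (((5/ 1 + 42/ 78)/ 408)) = -15466/ 15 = -1031.07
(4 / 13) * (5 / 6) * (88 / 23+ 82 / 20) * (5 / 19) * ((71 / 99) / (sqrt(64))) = 647165 / 13498056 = 0.05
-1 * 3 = -3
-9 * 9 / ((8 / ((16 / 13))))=-162 / 13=-12.46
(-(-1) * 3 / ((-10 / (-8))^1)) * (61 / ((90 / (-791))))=-96502 / 75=-1286.69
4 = 4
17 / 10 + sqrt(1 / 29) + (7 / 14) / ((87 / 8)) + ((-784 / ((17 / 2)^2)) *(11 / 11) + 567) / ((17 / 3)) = sqrt(29) / 29 + 426960317 / 4274310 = 100.08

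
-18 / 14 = -9 / 7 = -1.29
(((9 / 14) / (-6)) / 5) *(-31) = 93 / 140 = 0.66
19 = 19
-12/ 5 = -2.40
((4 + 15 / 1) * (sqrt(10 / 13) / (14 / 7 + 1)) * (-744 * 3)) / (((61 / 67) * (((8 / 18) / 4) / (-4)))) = 34096032 * sqrt(130) / 793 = 490232.76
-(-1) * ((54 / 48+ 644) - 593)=417 / 8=52.12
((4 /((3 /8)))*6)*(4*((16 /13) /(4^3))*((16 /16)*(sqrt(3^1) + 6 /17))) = 384 /221 + 64*sqrt(3) /13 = 10.26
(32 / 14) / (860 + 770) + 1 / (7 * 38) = 0.01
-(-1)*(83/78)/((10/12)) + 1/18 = 1559/1170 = 1.33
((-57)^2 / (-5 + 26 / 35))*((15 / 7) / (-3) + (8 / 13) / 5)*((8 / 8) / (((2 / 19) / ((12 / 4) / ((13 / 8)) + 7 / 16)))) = 7887678525 / 805792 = 9788.73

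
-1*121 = -121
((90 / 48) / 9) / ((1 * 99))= 5 / 2376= 0.00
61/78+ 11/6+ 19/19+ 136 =1815/13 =139.62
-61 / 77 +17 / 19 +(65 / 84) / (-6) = -2785 / 105336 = -0.03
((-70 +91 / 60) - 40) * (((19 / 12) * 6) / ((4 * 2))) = -128.82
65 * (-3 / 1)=-195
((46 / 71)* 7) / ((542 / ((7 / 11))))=1127 / 211651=0.01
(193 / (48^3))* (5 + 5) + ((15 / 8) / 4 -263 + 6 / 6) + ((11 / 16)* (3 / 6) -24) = -15768763 / 55296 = -285.17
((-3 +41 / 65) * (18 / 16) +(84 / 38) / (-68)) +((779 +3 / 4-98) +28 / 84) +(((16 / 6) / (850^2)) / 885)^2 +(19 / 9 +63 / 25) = 38855127228264541407238 / 56804366955146484375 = 684.02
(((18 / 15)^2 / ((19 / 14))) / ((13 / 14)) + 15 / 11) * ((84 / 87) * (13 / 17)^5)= 136143089628 / 215143831925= 0.63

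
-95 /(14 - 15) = 95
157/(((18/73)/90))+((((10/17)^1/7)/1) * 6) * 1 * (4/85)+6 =115940201/2023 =57311.02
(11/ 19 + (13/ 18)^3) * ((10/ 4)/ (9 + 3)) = 529475/ 2659392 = 0.20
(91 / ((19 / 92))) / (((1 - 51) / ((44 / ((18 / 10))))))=-184184 / 855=-215.42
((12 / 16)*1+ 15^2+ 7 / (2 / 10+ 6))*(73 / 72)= 2053709 / 8928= 230.03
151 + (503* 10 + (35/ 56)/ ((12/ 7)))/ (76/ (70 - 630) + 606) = 324293329/ 2035704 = 159.30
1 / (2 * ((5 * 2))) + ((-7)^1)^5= -16806.95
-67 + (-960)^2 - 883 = 920650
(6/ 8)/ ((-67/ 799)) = -8.94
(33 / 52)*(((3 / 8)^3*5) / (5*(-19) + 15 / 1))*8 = -0.02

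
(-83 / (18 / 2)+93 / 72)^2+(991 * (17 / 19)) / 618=652618045 / 10145088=64.33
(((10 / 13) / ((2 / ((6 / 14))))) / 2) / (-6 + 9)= 5 / 182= 0.03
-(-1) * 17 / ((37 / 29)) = 493 / 37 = 13.32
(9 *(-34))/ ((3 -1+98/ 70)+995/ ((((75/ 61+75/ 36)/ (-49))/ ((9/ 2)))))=29682/ 6423629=0.00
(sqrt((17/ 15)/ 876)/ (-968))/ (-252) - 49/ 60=-49/ 60 + sqrt(6205)/ 534219840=-0.82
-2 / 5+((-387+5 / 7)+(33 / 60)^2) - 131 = -1448673 / 2800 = -517.38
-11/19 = -0.58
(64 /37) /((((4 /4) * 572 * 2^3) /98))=0.04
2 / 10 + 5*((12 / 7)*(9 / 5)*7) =541 / 5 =108.20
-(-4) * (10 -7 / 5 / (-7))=204 / 5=40.80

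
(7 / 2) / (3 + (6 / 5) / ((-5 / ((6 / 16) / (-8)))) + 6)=2800 / 7209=0.39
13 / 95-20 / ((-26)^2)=1722 / 16055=0.11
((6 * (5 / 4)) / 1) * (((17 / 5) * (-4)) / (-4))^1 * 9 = 459 / 2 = 229.50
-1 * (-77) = 77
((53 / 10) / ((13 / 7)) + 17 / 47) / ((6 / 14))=45843 / 6110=7.50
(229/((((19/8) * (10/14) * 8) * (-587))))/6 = -1603/334590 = -0.00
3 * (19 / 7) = 57 / 7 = 8.14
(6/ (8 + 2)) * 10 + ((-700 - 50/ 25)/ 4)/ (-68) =1167/ 136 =8.58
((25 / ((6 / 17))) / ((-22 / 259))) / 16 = -52.12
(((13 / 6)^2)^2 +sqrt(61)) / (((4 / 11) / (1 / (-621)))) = -314171 / 3219264-11 * sqrt(61) / 2484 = -0.13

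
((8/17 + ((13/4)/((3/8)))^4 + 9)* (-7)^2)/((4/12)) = 381300017/459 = 830718.99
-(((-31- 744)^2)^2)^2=-130140844336090087890625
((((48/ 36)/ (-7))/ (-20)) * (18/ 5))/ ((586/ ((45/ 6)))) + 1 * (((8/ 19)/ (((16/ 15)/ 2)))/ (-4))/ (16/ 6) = -0.07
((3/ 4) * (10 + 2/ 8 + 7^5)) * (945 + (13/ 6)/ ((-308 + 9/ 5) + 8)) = 189561911815/ 15904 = 11919134.29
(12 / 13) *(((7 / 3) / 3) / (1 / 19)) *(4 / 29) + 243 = 276961 / 1131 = 244.88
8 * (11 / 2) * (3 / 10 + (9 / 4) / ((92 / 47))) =29337 / 460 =63.78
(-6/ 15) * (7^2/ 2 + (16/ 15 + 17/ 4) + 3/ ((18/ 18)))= -1969/ 150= -13.13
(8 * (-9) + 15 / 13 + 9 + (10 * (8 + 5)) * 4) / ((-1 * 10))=-2978 / 65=-45.82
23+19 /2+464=993 /2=496.50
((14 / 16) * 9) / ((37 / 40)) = 315 / 37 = 8.51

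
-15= -15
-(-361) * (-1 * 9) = -3249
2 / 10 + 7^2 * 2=491 / 5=98.20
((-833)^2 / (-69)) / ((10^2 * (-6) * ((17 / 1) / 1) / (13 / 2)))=530621 / 82800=6.41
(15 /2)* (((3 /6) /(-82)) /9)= -5 /984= -0.01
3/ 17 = 0.18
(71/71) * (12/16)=3/4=0.75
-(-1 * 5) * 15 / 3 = 25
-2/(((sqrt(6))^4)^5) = -1/30233088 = -0.00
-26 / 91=-2 / 7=-0.29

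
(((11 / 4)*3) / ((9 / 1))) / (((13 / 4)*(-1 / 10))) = -110 / 39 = -2.82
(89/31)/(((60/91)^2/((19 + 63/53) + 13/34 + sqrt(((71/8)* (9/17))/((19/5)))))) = 737009* sqrt(229330)/48062400 + 27320186621/201103200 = 143.19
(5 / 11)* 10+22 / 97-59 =-57861 / 1067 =-54.23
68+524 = 592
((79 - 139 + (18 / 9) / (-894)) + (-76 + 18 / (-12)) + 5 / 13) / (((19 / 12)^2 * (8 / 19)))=-4780743 / 36803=-129.90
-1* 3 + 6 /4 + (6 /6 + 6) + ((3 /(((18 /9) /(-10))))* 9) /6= -17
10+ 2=12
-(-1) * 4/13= 4/13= 0.31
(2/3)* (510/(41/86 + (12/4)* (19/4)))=3440/149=23.09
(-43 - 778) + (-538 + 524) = -835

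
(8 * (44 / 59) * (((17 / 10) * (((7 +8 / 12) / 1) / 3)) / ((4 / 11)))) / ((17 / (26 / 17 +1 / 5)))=545468 / 75225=7.25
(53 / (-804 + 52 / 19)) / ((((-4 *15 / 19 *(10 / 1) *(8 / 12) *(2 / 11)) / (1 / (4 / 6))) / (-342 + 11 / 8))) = -6256491 / 708608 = -8.83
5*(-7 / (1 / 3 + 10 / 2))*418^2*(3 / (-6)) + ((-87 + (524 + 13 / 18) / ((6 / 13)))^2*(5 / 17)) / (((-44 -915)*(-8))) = 872225783725565 / 1521265536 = 573355.38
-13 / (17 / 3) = -39 / 17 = -2.29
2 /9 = 0.22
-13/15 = -0.87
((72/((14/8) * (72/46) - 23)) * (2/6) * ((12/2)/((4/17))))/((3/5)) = -11730/233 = -50.34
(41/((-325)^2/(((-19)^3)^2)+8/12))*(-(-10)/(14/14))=57866433630/94408637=612.94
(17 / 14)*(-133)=-323 / 2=-161.50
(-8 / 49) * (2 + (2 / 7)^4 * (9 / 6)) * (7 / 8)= -4826 / 16807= -0.29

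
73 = 73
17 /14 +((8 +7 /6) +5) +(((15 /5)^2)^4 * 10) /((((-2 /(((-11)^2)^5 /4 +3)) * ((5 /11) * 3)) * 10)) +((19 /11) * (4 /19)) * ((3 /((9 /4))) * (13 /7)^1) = -144138600124200931 /9240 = -15599415597857.24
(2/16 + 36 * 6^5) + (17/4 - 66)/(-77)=279936.93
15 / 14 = 1.07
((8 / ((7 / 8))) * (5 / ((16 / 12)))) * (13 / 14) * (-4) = -6240 / 49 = -127.35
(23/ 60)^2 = 529/ 3600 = 0.15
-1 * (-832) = 832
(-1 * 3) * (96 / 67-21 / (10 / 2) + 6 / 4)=2547 / 670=3.80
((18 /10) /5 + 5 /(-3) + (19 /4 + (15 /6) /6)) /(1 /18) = 1737 /25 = 69.48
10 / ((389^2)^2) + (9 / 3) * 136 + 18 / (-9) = 9296606286656 / 22898045041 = 406.00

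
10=10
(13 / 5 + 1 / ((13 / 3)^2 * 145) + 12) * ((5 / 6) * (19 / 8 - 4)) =-178891 / 9048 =-19.77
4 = 4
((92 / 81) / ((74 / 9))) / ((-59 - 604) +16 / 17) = -782 / 3747915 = -0.00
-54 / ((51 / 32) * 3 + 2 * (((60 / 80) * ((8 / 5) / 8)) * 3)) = -960 / 101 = -9.50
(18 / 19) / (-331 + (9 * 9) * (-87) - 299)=-2 / 16207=-0.00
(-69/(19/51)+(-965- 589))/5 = -6609/19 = -347.84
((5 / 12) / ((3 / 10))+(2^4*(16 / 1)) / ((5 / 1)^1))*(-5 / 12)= -21.91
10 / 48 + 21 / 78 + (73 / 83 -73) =-1855265 / 25896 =-71.64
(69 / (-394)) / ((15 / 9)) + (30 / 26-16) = -382901 / 25610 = -14.95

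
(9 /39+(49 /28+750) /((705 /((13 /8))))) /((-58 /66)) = -6334493 /2835040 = -2.23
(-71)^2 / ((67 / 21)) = 105861 / 67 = 1580.01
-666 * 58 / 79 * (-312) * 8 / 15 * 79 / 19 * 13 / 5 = 417800448 / 475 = 879579.89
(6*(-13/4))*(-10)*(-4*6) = -4680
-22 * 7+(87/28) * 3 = -144.68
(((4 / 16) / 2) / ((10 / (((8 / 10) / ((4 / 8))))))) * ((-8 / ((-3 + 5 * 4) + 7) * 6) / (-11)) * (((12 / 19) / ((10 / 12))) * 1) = 72 / 26125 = 0.00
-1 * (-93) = 93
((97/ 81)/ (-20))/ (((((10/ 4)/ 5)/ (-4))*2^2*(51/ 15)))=97/ 2754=0.04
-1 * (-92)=92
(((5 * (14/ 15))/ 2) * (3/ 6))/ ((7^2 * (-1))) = -1/ 42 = -0.02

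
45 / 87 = 15 / 29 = 0.52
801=801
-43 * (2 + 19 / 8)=-1505 / 8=-188.12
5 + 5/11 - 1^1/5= 289/55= 5.25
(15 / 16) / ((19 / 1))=15 / 304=0.05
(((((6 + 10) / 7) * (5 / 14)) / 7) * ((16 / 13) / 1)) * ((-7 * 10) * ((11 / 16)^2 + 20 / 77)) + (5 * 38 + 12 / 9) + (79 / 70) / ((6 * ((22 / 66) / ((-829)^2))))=1141814378839 / 2942940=387984.25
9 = 9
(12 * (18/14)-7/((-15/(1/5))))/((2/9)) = 69.85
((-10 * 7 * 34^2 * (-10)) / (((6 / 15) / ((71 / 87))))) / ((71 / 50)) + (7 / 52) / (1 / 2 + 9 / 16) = 22354152436 / 19227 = 1162643.80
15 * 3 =45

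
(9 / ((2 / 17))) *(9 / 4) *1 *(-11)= -15147 / 8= -1893.38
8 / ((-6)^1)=-4 / 3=-1.33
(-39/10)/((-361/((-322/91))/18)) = -1242/1805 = -0.69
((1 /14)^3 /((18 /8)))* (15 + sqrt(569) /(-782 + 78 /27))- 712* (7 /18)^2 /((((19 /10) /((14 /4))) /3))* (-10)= 2094153055 /351918- sqrt(569) /4810232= 5950.68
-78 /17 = -4.59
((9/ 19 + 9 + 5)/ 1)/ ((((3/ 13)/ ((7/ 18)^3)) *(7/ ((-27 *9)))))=-175175/ 1368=-128.05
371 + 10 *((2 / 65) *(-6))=4799 / 13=369.15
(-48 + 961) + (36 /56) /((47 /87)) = 601537 /658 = 914.19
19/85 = 0.22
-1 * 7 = -7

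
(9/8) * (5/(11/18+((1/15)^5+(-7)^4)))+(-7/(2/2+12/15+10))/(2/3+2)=-378949640835/1721594925944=-0.22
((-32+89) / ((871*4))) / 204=19 / 236912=0.00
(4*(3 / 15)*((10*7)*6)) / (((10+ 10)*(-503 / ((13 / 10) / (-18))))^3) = 15379 / 123700148244000000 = 0.00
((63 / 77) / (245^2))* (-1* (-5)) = 0.00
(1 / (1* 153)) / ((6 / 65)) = 65 / 918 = 0.07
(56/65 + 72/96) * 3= 1257/260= 4.83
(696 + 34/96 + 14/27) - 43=282473/432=653.87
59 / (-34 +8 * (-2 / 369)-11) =-1.31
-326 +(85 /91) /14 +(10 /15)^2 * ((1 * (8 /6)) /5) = -56036881 /171990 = -325.81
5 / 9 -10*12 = -1075 / 9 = -119.44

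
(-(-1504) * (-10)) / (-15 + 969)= -7520 / 477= -15.77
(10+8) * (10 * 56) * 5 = 50400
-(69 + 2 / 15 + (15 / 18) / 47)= -32501 / 470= -69.15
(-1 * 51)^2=2601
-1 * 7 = -7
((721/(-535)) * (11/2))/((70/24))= -6798/2675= -2.54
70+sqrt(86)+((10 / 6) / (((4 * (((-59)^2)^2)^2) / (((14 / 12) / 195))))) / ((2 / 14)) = sqrt(86)+28860990815505335809 / 412299868792933368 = 79.27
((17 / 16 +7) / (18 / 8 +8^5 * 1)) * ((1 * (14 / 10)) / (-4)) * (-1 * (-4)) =-903 / 2621620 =-0.00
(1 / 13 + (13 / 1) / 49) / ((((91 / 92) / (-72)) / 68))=-98194176 / 57967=-1693.97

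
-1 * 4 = -4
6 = 6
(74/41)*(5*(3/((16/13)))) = 7215/328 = 22.00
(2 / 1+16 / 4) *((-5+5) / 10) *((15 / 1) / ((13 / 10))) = 0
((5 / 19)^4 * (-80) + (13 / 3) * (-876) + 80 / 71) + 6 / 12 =-70224185121 / 18505582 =-3794.76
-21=-21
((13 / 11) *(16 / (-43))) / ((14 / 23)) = -2392 / 3311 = -0.72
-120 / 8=-15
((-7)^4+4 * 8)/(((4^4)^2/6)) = 0.22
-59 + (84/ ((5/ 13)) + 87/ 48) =12897/ 80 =161.21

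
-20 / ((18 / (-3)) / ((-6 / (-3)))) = 20 / 3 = 6.67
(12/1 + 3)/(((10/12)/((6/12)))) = 9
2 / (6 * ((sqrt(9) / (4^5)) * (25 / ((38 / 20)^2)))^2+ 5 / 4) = 8540717056 / 5348495035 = 1.60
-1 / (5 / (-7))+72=367 / 5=73.40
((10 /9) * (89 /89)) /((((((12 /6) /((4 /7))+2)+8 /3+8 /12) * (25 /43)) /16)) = 2752 /795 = 3.46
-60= -60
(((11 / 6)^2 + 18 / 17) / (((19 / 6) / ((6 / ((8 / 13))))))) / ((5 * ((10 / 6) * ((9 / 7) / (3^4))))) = 1329237 / 12920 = 102.88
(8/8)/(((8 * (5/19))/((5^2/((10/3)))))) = 57/16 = 3.56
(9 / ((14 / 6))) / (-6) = -9 / 14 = -0.64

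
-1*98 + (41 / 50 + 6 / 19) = -92021 / 950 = -96.86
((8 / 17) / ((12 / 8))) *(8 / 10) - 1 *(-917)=233899 / 255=917.25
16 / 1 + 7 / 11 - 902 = -9739 / 11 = -885.36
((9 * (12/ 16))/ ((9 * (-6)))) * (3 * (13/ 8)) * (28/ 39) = -7/ 16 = -0.44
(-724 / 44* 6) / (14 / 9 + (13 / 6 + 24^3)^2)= -4344 / 8411166995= -0.00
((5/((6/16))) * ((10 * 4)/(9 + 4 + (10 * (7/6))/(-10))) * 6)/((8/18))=43200/71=608.45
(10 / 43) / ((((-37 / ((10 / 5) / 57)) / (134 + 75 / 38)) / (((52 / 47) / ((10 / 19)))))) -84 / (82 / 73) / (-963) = 91101026 / 6232887281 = 0.01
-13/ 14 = -0.93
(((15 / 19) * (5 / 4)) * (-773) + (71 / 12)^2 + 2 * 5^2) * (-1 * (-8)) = -1854521 / 342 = -5422.58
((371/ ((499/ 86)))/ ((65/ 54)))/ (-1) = -1722924/ 32435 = -53.12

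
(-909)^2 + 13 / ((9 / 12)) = 2478895 / 3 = 826298.33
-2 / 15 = -0.13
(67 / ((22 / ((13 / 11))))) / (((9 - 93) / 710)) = -309205 / 10164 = -30.42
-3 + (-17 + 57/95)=-19.40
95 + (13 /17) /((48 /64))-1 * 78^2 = -305387 /51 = -5987.98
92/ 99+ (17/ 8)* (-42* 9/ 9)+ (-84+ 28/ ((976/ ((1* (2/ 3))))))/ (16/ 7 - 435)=-6448095281/ 73168524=-88.13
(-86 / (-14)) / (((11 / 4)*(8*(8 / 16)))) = 43 / 77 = 0.56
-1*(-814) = 814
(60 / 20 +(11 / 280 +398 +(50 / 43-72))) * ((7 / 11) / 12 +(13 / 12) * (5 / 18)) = 371500817 / 3178560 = 116.88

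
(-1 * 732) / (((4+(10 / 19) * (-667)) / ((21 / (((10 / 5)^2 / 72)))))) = 125172 / 157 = 797.27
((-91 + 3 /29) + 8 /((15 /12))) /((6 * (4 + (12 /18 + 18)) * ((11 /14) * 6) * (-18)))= 7147 /976140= 0.01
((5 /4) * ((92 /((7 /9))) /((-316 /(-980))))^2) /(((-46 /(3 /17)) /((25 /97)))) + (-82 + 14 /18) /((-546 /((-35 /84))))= -100969086649895 /606863805912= -166.38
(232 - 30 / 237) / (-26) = -9159 / 1027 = -8.92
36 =36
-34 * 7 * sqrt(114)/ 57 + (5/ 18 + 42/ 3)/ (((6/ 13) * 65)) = -44.11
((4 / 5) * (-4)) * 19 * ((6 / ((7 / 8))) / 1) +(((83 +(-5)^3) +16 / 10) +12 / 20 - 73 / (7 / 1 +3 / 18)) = -140537 / 301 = -466.90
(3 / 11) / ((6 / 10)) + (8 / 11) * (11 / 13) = 153 / 143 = 1.07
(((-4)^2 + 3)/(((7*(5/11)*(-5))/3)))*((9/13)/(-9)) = 0.28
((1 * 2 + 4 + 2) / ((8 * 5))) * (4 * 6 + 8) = 32 / 5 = 6.40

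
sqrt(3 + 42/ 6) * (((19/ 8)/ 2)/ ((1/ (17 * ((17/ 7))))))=5491 * sqrt(10)/ 112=155.04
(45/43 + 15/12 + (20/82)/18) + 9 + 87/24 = 1895797/126936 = 14.94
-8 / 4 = -2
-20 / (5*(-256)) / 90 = 1 / 5760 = 0.00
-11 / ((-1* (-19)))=-0.58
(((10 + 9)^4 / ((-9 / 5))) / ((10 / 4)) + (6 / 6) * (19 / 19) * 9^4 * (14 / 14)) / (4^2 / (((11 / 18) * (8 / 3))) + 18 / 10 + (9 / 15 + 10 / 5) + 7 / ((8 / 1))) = -88700920 / 59769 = -1484.06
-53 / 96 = -0.55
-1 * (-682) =682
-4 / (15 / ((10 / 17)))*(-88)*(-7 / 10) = -2464 / 255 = -9.66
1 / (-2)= -1 / 2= -0.50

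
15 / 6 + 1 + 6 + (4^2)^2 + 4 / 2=535 / 2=267.50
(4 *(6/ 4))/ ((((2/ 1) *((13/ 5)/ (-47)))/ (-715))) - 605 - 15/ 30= 76339/ 2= 38169.50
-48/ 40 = -6/ 5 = -1.20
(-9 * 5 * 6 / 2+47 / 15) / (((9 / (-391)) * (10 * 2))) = 386699 / 1350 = 286.44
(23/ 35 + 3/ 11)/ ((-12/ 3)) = -179/ 770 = -0.23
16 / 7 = 2.29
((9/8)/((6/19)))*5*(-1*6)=-855/8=-106.88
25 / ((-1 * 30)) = -0.83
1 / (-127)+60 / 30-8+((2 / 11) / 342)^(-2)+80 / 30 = 3538157.66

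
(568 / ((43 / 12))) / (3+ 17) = 1704 / 215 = 7.93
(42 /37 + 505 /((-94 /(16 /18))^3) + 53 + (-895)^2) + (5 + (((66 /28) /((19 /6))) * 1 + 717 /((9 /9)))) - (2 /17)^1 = 5076803971806133057 /6331744598319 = 801801.76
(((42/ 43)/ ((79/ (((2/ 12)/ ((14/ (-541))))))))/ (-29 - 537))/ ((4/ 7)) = 3787/ 15381616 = 0.00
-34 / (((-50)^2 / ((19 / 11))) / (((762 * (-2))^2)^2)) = -871189023037824 / 6875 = -126718403350.96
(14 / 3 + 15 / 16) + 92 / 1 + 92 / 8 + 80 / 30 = 5365 / 48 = 111.77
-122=-122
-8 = -8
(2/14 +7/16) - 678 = -677.42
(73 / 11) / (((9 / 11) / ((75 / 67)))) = 1825 / 201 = 9.08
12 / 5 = 2.40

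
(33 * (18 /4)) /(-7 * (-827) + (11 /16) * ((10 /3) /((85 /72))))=5049 /196892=0.03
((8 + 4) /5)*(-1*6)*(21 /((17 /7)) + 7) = -19152 /85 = -225.32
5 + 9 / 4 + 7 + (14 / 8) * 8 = 113 / 4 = 28.25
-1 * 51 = -51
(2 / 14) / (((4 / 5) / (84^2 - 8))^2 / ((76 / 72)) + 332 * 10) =737352950 / 17136082558063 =0.00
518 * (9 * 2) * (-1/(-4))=2331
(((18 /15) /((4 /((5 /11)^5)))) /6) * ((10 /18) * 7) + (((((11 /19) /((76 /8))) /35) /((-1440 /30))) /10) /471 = 867864790939 /230022765680400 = 0.00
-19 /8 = -2.38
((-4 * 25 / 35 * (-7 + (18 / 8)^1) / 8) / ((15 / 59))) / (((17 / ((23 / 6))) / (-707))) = -2604083 / 2448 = -1063.76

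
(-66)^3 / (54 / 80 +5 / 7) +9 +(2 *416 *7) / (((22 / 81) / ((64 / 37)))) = -26889349941 / 158323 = -169838.56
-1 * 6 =-6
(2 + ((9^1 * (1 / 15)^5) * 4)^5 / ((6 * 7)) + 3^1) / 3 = 449012289941310882568359887 / 269407373964786529541015625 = 1.67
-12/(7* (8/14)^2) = -21/4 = -5.25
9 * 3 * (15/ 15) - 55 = -28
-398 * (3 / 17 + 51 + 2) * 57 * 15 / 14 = -153811080 / 119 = -1292530.08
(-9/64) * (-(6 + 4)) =45/32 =1.41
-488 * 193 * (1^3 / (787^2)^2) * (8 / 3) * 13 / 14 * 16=-78361088 / 8055977121381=-0.00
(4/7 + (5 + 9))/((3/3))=102/7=14.57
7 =7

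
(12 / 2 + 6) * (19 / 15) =76 / 5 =15.20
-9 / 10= -0.90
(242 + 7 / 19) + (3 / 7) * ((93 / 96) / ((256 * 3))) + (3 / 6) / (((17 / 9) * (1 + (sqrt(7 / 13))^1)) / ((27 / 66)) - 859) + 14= 5796905909469080263 / 22611626247970816 - 5049 * sqrt(91) / 20753445731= 256.37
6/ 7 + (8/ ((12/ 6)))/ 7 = 10/ 7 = 1.43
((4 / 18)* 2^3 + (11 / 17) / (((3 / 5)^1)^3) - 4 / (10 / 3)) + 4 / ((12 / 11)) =16616 / 2295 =7.24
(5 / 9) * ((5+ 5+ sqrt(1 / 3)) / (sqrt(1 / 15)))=5 * sqrt(15) * (sqrt(3)+ 30) / 27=22.76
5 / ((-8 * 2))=-5 / 16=-0.31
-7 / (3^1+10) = -7 / 13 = -0.54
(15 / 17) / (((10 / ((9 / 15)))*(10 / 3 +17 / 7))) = 189 / 20570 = 0.01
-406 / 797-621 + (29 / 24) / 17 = -202076831 / 325176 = -621.44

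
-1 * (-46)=46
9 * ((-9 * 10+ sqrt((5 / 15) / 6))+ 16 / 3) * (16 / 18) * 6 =-4064+ 8 * sqrt(2) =-4052.69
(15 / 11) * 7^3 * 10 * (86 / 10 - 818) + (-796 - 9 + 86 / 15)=-624786329 / 165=-3786583.81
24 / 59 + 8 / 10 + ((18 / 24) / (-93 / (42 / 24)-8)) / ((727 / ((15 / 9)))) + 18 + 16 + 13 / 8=13523296169 / 367164080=36.83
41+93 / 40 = 1733 / 40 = 43.32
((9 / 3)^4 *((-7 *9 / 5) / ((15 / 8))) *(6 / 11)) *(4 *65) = -4245696 / 55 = -77194.47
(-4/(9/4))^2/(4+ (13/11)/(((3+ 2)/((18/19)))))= 133760/178767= 0.75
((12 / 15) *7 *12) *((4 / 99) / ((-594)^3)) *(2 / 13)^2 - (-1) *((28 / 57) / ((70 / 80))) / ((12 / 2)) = 0.09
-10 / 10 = -1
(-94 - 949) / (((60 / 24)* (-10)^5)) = 1043 / 250000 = 0.00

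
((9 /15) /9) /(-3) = -1 /45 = -0.02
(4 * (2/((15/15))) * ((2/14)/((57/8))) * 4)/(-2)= -128/399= -0.32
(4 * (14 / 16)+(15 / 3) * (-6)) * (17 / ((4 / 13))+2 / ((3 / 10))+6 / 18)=-13197 / 8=-1649.62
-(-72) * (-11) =-792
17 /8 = 2.12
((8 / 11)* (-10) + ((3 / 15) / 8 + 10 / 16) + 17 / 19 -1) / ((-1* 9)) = 28123 / 37620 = 0.75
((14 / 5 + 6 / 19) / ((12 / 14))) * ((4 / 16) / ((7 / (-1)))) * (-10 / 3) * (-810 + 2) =-59792 / 171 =-349.66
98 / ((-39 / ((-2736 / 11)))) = 89376 / 143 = 625.01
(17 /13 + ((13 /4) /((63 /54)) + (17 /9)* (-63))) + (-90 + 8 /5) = -185009 /910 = -203.31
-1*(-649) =649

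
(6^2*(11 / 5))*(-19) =-7524 / 5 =-1504.80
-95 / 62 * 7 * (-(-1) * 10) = -3325 / 31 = -107.26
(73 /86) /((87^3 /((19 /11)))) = 0.00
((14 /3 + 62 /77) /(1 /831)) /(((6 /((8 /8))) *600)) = 21883 /17325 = 1.26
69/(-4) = -17.25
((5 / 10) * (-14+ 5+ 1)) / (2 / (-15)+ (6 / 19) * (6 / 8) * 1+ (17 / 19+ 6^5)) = -0.00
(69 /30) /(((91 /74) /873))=742923 /455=1632.80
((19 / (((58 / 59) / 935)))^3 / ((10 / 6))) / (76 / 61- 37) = -14047903041546696575 / 141846424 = -99036004189.62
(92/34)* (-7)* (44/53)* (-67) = 949256/901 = 1053.56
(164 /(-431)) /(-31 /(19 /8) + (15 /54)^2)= 0.03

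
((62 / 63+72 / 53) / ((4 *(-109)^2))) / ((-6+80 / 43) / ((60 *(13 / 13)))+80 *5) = 840865 / 6822176451783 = 0.00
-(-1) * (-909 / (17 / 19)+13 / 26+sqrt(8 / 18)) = -103507 / 102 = -1014.77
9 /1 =9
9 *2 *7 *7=882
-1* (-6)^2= -36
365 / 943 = 0.39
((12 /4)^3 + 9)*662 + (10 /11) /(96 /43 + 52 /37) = 758675843 /31834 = 23832.25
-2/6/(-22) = 1/66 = 0.02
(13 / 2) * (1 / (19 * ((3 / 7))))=91 / 114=0.80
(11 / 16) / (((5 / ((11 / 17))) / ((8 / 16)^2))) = 121 / 5440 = 0.02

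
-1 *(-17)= 17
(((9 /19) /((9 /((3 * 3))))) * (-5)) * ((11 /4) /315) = -0.02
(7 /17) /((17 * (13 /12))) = 84 /3757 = 0.02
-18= -18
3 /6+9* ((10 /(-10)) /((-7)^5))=0.50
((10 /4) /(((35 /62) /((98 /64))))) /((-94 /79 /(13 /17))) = -4.36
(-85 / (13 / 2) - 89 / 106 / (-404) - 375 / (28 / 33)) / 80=-1773280211 / 311758720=-5.69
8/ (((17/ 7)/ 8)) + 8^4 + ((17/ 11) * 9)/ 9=771169/ 187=4123.90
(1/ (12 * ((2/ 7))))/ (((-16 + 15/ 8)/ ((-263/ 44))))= 1841/ 14916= 0.12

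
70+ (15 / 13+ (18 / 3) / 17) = 15803 / 221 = 71.51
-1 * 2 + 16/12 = -2/3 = -0.67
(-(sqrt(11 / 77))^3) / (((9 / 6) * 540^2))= -sqrt(7) / 21432600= -0.00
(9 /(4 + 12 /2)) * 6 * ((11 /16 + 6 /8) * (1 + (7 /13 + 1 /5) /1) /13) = 1.04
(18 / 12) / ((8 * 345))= 1 / 1840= 0.00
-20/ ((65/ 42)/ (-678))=113904/ 13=8761.85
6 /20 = 3 /10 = 0.30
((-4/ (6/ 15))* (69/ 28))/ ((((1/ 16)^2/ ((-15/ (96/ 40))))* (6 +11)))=2319.33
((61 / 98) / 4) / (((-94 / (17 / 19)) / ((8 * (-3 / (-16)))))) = -0.00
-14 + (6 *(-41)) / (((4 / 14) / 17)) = -14651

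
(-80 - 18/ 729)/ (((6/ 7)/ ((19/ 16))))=-431053/ 3888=-110.87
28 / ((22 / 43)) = 602 / 11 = 54.73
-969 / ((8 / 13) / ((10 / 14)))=-62985 / 56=-1124.73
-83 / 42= -1.98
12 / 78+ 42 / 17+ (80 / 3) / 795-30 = -2882314 / 105417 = -27.34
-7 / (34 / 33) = -231 / 34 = -6.79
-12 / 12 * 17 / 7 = -17 / 7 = -2.43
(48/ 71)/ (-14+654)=3/ 2840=0.00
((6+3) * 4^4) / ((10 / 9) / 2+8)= 20736 / 77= 269.30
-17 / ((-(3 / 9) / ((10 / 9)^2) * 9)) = 1700 / 243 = 7.00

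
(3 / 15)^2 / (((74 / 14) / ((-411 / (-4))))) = 2877 / 3700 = 0.78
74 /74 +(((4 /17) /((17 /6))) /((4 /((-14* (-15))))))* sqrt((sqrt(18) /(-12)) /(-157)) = 1.21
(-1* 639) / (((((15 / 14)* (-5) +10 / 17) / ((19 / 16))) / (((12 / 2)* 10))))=4334337 / 454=9547.00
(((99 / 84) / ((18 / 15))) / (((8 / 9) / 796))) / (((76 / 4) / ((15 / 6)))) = 492525 / 4256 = 115.72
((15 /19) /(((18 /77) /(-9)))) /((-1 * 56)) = 165 /304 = 0.54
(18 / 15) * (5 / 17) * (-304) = -1824 / 17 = -107.29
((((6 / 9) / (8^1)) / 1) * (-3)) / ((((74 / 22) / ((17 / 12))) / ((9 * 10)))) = -2805 / 296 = -9.48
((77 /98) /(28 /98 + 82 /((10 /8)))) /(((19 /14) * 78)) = 385 /3417492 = 0.00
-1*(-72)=72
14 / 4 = 7 / 2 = 3.50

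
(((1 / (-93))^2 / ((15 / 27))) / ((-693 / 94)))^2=8836 / 11088000918225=0.00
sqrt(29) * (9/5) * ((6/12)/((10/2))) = 9 * sqrt(29)/50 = 0.97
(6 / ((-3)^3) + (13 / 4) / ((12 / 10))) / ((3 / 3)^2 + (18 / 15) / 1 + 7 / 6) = 895 / 1212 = 0.74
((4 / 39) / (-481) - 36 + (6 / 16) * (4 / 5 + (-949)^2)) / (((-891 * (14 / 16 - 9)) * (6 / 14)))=1773721770611 / 16296412275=108.84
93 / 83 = 1.12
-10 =-10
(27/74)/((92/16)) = 54/851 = 0.06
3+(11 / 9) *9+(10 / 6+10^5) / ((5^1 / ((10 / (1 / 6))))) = 1200034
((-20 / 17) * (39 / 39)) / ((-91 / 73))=1460 / 1547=0.94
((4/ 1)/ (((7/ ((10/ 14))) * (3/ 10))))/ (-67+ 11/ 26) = -5200/ 254457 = -0.02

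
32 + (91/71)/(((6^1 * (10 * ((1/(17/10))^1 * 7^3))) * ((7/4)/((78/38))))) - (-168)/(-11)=4256936003/254488850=16.73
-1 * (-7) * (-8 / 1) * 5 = -280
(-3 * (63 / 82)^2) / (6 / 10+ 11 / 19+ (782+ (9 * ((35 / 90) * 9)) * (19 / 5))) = -1131165 / 576741014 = -0.00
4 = 4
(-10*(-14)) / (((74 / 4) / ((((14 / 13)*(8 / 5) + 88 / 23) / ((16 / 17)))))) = 44.62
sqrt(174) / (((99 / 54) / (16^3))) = 24576 * sqrt(174) / 11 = 29470.88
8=8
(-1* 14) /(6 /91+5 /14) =-364 /11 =-33.09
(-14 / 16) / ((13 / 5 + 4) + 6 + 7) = -5 / 112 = -0.04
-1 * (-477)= 477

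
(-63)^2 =3969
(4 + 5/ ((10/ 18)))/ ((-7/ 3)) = -5.57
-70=-70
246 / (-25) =-246 / 25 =-9.84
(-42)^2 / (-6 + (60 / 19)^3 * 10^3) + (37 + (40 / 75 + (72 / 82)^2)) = 34814570490253 / 907567050315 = 38.36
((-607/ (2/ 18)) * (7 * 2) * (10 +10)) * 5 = -7648200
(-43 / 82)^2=1849 / 6724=0.27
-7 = -7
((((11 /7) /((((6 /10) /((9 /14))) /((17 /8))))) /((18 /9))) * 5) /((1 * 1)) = 14025 /1568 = 8.94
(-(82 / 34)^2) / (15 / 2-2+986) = -3362 / 573087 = -0.01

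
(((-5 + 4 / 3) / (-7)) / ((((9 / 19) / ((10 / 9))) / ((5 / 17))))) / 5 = 2090 / 28917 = 0.07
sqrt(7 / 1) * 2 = 2 * sqrt(7) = 5.29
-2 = -2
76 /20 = 19 /5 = 3.80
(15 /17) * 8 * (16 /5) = 384 /17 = 22.59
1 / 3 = 0.33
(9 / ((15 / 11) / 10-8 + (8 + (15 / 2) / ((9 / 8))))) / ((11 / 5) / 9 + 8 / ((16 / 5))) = 53460 / 110903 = 0.48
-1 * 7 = -7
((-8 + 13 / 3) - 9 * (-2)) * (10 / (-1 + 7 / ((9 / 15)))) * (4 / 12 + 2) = 31.35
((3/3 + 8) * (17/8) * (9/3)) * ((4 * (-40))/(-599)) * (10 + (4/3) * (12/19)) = 1891080/11381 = 166.16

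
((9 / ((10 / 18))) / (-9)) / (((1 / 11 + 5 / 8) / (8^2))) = -160.91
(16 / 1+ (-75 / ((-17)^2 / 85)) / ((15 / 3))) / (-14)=-197 / 238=-0.83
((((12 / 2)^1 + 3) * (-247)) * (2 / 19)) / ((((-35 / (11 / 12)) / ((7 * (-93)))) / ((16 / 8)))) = -39897 / 5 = -7979.40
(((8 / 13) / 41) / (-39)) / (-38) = 0.00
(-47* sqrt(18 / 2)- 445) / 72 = -293 / 36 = -8.14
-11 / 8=-1.38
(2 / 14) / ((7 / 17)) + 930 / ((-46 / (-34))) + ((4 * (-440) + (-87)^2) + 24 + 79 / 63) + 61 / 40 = 2646721403 / 405720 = 6523.52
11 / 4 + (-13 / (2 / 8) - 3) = -52.25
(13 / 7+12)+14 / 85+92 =63083 / 595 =106.02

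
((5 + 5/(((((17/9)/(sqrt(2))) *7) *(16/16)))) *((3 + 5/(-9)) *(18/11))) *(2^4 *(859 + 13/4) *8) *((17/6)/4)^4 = 84724685 *sqrt(2)/2016 + 1440319645/2592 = 615112.80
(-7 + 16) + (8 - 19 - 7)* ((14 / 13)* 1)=-135 / 13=-10.38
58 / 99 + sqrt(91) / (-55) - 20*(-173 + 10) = 322798 / 99 - sqrt(91) / 55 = 3260.41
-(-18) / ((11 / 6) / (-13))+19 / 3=-4003 / 33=-121.30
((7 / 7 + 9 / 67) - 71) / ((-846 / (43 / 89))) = 0.04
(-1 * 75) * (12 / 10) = -90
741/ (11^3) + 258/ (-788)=120255/ 524414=0.23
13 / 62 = 0.21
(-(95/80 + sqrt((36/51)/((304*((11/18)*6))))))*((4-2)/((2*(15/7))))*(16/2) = -133/30-28*sqrt(3553)/17765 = -4.53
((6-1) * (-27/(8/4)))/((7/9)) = -1215/14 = -86.79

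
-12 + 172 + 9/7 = 1129/7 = 161.29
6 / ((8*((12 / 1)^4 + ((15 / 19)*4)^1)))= 19 / 525392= 0.00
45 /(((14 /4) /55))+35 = 5195 /7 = 742.14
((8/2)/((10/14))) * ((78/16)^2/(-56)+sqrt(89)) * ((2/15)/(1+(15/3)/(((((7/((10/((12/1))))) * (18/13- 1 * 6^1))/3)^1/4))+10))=-10647/317600+784 * sqrt(89)/9925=0.71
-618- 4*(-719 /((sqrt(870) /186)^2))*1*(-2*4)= -915543.02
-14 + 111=97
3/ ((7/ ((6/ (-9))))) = -2/ 7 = -0.29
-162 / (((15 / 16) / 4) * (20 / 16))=-13824 / 25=-552.96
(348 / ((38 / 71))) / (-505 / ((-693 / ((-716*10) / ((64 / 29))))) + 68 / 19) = -68490576 / 248661233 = -0.28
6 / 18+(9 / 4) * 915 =24709 / 12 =2059.08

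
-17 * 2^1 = -34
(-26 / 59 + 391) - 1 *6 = 22689 / 59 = 384.56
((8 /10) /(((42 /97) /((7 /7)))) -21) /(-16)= 2011 /1680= 1.20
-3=-3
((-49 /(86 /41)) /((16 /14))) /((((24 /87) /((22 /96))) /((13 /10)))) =-58319261 /2641920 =-22.07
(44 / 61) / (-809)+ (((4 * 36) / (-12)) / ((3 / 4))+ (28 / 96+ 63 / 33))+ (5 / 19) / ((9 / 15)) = -1102480879 / 82511528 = -13.36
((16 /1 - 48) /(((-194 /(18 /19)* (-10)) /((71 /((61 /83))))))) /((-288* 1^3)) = 5893 /1124230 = 0.01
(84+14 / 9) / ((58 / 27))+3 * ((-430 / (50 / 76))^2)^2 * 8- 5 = 79384813907630546 / 18125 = 4379851801800.31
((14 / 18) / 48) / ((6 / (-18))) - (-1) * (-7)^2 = 7049 / 144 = 48.95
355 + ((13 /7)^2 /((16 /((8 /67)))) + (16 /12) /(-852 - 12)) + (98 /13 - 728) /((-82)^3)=676706520797407 /1906078624632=355.03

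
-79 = -79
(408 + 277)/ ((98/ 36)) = 12330/ 49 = 251.63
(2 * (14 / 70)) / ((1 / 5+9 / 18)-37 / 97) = 388 / 309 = 1.26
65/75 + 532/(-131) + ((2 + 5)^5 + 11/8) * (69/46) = 25209.37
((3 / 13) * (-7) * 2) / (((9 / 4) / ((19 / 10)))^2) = -20216 / 8775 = -2.30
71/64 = 1.11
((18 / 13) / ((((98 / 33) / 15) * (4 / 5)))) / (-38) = -22275 / 96824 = -0.23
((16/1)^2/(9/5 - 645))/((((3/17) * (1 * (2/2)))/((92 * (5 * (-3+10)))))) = -4379200/603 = -7262.35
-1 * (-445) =445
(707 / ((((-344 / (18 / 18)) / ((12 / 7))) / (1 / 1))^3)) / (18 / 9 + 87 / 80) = -27270 / 962273221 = -0.00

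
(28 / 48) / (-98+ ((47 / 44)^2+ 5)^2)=-0.01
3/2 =1.50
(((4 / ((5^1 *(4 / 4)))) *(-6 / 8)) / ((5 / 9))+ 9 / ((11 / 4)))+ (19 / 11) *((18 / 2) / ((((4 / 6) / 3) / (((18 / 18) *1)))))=39681 / 550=72.15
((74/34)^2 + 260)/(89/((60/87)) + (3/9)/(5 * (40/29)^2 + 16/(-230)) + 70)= 1048102911720/788185494761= 1.33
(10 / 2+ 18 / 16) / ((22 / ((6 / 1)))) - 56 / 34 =35 / 1496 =0.02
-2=-2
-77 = -77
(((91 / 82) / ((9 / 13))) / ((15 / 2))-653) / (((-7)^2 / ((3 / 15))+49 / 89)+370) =-80393077 / 75807360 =-1.06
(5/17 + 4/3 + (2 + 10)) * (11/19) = 7645/969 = 7.89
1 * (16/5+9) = 61/5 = 12.20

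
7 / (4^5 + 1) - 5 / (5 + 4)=-0.55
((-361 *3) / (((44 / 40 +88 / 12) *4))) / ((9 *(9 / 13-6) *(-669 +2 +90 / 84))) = -164255 / 162751611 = -0.00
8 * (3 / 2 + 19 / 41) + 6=890 / 41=21.71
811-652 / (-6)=2759 / 3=919.67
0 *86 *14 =0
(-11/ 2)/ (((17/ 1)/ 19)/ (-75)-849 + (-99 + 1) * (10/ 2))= 15675/ 3816184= 0.00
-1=-1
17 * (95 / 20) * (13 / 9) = 4199 / 36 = 116.64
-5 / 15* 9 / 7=-3 / 7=-0.43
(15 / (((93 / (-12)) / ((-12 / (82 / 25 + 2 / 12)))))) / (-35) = -21600 / 112189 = -0.19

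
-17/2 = -8.50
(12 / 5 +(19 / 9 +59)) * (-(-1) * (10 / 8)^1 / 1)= 79.39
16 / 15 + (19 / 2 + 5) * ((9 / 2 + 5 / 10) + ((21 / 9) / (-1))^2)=6863 / 45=152.51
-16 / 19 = -0.84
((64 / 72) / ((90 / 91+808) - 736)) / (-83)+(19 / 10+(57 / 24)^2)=5986022551 / 793851840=7.54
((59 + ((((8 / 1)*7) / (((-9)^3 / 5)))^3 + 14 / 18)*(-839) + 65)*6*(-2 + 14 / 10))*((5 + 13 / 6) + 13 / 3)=4286177047331 / 215233605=19914.07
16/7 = 2.29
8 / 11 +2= 30 / 11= 2.73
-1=-1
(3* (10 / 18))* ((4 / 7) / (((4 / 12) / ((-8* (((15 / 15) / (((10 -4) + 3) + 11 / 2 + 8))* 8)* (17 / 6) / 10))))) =-2.30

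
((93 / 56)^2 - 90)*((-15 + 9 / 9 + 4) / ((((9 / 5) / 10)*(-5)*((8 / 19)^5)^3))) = -418251447.61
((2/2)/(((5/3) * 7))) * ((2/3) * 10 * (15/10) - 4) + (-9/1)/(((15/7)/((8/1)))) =-33.09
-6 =-6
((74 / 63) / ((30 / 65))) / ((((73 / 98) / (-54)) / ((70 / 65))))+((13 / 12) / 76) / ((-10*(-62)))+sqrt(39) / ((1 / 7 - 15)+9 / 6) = -8201140811 / 41277120 - 14*sqrt(39) / 187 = -199.15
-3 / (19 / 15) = -45 / 19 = -2.37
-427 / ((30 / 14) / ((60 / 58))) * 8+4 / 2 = -47766 / 29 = -1647.10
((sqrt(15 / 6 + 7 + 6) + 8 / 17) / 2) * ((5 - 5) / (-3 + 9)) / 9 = 0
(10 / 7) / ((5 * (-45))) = -2 / 315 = -0.01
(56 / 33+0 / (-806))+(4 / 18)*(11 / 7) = 1418 / 693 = 2.05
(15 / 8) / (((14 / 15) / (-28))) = -225 / 4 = -56.25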